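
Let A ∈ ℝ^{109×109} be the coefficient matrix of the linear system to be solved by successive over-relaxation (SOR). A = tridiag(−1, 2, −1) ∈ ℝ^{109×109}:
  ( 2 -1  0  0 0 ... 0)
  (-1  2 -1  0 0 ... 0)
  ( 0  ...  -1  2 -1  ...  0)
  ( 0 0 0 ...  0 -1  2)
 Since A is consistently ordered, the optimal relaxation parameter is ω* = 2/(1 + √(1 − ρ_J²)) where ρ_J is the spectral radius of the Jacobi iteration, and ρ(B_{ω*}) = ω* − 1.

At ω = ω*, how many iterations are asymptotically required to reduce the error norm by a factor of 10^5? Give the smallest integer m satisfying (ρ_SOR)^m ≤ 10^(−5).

ρ_J = max_k |cos(kπ/110)| = cos(π/110) = 0.9995922
root = sin(π/110) = 0.0285561  (since 1−cos² = sin²).
ω* = 2 / (1 + 0.0285561) = 2 / 1.0285561 ≈ 1.9444734.
ρ_SOR = ω* − 1 ≈ 0.9444734.
(0.9444734)^m ≤ 10^{−5}  ⇒  m·ln(0.9444734) ≤ −5·ln10  ⇒  m ≥ 201.529  ⇒  m = 202

m = 202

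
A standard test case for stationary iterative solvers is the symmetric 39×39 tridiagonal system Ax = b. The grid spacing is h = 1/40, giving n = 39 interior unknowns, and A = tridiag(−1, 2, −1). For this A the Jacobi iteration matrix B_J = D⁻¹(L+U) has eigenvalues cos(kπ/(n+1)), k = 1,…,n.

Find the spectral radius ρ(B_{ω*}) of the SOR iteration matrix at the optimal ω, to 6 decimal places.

[ρ_J] n=39: ρ(B_J) = cos(π/(n+1)) = cos(π/40) = 0.996917.
1 − cos²(π/40) = sin²(π/40) ⇒ √(1−ρ_J²) = sin(π/40) = 0.0784591.
[ω*] 2 ÷ (1 + 0.0784591) = 2 ÷ 1.0784591 = 1.854498.
ρ_SOR = ω* − 1 = 1.854498 − 1 = 0.854498.

ρ_SOR = 0.854498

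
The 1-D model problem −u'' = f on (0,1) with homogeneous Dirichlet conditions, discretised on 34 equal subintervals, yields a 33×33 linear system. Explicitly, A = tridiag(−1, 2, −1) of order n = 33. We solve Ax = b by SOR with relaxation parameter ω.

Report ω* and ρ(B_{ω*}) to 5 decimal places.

spectrum of D⁻¹(L+U) = {cos(kπ/34) : 1≤k≤33}; ρ_J = cos(π/34) = 0.99573.
root = sin(π/34) = 0.092268  (since 1−cos² = sin²).
ω* = 2/(1 + 0.092268) = 2/1.092268 = 1.83105.
ρ_SOR = ω* − 1 ≈ 0.83105.

ω* = 1.83105, ρ_SOR = 0.83105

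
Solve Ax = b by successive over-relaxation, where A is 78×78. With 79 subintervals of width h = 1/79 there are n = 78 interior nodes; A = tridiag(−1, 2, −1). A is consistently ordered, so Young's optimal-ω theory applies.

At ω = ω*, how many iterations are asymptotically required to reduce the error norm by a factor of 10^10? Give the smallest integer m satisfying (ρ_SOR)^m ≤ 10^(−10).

m = 290

B_J for the 78×78 system has eigenvalues cos(kπ/79); ρ_J = cos(π/79) = 0.9992094.
√(1−ρ_J²) = |sin(π/79)| = 0.0397565
ω* = 2/(1+0.0397565) = 1.9235273
ρ(B_{ω*}) = ω*−1 = 0.9235273
For 10 digits: m = 10·ln10 / (−ln 0.9235273) = 23.0259/0.0795549 = 289.434; round up → m = 290.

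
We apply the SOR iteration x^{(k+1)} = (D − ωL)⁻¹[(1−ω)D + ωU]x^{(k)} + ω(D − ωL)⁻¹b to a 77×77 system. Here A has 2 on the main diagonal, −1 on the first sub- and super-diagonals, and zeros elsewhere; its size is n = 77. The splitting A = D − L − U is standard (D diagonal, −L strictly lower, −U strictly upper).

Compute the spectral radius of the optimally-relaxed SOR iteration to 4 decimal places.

ρ_J = max_k |cos(kπ/78)| = cos(π/78) = 0.9992
√(1 − cos²(π/78)) = sin(π/78) ≈ 0.04027.
So ω* = 2/1.04027 = 1.9226 (Young).
[ρ_SOR] ω* − 1 = 0.9226.

ρ_SOR = 0.9226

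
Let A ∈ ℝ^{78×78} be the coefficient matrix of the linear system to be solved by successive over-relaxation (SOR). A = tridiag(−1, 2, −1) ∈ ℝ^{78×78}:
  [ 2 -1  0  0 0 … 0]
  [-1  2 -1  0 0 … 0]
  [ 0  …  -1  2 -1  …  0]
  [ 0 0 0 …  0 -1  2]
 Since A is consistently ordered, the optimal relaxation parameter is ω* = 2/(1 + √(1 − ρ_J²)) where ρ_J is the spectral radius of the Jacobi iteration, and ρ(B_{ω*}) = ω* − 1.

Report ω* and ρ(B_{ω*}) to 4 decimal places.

spectrum of D⁻¹(L+U) = {cos(kπ/79) : 1≤k≤78}; ρ_J = cos(π/79) = 0.9992.
root = sin(π/79) = 0.03976  (since 1−cos² = sin²).
Young: ω* = 2/(1+√(1−ρ_J²)) = 2/(1+0.03976) = 2/1.03976 = 1.9235.
[ρ_SOR] ω* − 1 = 0.9235.

ω* = 1.9235, ρ_SOR = 0.9235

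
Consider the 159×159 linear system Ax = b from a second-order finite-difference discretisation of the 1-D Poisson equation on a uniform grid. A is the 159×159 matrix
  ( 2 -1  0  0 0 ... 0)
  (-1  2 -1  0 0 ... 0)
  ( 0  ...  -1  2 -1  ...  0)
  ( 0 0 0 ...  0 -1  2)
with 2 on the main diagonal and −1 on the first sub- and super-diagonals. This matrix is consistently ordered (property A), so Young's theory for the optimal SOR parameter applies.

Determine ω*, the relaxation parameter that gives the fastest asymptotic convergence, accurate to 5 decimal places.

With n=159, ρ(Jacobi) = cos(π/160) = 0.99981.
√(1−ρ_J²) simplifies to sin(π/160) = 0.019634.
Young: ω* = 2/(1+√(1−ρ_J²)) = 2/(1+0.019634) = 2/1.019634 = 1.96149.
At ω = 1.96149 every |λ(B_ω)| = ω−1, so ρ_SOR = 0.96149.

ω* = 1.96149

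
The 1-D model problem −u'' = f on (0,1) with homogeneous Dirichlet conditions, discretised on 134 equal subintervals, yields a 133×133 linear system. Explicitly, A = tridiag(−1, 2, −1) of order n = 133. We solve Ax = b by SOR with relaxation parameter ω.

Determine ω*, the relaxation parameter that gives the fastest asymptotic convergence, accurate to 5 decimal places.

B_J for the 133×133 system has eigenvalues cos(kπ/134); ρ_J = cos(π/134) = 0.99973.
root = sin(π/134) = 0.023443  (since 1−cos² = sin²).
Young: ω* = 2/(1+√(1−ρ_J²)) = 2/(1+0.023443) = 2/1.023443 = 1.95419.
ρ_SOR = ω* − 1 = 1.95419 − 1 = 0.95419.

ω* = 1.95419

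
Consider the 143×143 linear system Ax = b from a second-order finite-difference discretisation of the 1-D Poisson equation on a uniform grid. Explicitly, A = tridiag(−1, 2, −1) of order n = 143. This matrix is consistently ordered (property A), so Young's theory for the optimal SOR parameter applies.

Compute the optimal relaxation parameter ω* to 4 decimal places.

ρ_J = max_k |cos(kπ/144)| = cos(π/144) = 0.9998
√(1−ρ_J²) simplifies to sin(π/144) = 0.02181.
ω* = 2 / (1 + 0.02181) = 2 / 1.02181 ≈ 1.9573.
and ρ(B_{ω*}) = 1.9573 − 1 = 0.9573.

ω* = 1.9573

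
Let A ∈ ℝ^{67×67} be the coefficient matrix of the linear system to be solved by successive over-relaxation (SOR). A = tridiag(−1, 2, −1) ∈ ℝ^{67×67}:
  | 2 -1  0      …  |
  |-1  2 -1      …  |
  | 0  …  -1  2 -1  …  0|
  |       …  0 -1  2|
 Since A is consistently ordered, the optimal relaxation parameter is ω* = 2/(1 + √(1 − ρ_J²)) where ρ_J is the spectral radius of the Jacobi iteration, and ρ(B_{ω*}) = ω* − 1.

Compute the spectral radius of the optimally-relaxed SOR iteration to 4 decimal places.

ρ_SOR = 0.9117

ρ_J = max_k |cos(kπ/68)| = cos(π/68) = 0.9989
√(1−ρ_J²) = |sin(π/68)| = 0.04618
Then 2/(1+√(1−ρ_J²)) = 2/(1+0.04618); ω* = 2/1.04618 = 1.9117.
At ω = 1.9117 every |λ(B_ω)| = ω−1, so ρ_SOR = 0.9117.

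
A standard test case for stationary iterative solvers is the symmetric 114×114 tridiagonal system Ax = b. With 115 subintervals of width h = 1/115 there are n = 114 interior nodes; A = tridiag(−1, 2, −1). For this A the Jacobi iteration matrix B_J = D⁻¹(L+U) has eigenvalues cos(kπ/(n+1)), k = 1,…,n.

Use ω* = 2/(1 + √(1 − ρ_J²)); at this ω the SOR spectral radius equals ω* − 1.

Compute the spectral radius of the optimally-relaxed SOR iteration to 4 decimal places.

ρ_SOR = 0.9468

½·tridiag(1,0,1) at n=114: λ_k = cos(kπ/115); max |λ| at k=1 ⇒ ρ_J = cos(π/115) ≈ 0.9996.
√(1−ρ_J²) = |sin(π/115)| = 0.02731
ω* = 2/(1 + 0.02731) = 2/1.02731 = 1.9468.
At ω = 1.9468 every |λ(B_ω)| = ω−1, so ρ_SOR = 0.9468.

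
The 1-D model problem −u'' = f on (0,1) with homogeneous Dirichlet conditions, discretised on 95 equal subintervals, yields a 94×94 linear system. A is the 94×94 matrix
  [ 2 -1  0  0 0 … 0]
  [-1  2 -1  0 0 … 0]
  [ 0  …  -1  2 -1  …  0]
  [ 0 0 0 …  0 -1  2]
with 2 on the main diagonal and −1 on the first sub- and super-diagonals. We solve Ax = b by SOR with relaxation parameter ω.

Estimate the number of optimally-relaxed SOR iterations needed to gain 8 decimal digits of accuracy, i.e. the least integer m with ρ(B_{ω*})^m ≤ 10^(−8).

m = 279

With n=94, ρ(Jacobi) = cos(π/95) = 0.9994533.
1 − cos²(π/95) = sin²(π/95) ⇒ √(1−ρ_J²) = sin(π/95) = 0.0330634.
ω* = 2/(1+0.0330634) = 1.9359896
and ρ(B_{ω*}) = 1.9359896 − 1 = 0.9359896.
(0.9359896)^m ≤ 10^{−8}  ⇒  m·ln(0.9359896) ≤ −8·ln10  ⇒  m ≥ 278.465  ⇒  m = 279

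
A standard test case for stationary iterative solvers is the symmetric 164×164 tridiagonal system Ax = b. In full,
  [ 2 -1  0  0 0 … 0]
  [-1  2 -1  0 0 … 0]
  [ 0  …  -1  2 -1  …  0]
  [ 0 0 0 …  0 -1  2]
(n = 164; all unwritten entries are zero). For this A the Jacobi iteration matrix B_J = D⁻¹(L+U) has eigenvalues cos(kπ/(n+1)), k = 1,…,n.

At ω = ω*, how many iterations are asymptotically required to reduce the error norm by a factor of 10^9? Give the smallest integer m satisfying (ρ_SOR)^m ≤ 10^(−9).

m = 545

With n=164, ρ(Jacobi) = cos(π/165) = 0.9998187.
1 − cos²(π/165) = sin²(π/165) ⇒ √(1−ρ_J²) = sin(π/165) = 0.0190388.
Young: ω* = 2/(1+√(1−ρ_J²)) = 2/(1+0.0190388) = 2/1.0190388 = 1.9626338.
ρ_SOR = ω* − 1 ≈ 0.9626338.
m ≥ 9·ln10 / (−ln 0.9626338) = 544.173; smallest integer m = 545.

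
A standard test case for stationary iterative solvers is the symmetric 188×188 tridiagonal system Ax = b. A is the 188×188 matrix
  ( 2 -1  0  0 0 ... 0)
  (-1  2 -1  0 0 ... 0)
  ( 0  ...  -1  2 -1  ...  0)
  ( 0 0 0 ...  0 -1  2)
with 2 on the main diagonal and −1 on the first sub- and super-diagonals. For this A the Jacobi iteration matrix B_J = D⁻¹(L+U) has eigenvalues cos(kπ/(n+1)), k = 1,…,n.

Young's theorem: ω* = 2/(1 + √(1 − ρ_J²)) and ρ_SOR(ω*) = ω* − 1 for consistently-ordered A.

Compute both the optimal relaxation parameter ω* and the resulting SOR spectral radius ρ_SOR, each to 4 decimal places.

½·tridiag(1,0,1) at n=188: λ_k = cos(kπ/189); max |λ| at k=1 ⇒ ρ_J = cos(π/189) ≈ 0.9999.
√(1−ρ_J²) simplifies to sin(π/189) = 0.01662.
Young: ω* = 2/(1+√(1−ρ_J²)) = 2/(1+0.01662) = 2/1.01662 = 1.9673.
and ρ(B_{ω*}) = 1.9673 − 1 = 0.9673.

ω* = 1.9673, ρ_SOR = 0.9673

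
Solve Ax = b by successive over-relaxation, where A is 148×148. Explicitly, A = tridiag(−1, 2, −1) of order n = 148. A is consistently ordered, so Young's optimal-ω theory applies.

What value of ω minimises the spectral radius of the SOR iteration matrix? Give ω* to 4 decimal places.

B_J for the 148×148 system has eigenvalues cos(kπ/149); ρ_J = cos(π/149) = 0.9998.
root = sin(π/149) = 0.02108  (since 1−cos² = sin²).
Young: ω* = 2/(1+√(1−ρ_J²)) = 2/(1+0.02108) = 2/1.02108 = 1.9587.
ρ_SOR = ω* − 1 ≈ 0.9587.

ω* = 1.9587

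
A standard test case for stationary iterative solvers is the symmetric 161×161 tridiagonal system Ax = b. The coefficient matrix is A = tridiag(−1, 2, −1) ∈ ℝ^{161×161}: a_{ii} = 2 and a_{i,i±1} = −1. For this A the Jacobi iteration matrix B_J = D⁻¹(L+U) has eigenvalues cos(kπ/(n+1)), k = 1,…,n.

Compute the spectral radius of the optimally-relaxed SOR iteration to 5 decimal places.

ρ_SOR = 0.96196

spectrum of D⁻¹(L+U) = {cos(kπ/162) : 1≤k≤161}; ρ_J = cos(π/162) = 0.99981.
√(1−ρ_J²) simplifies to sin(π/162) = 0.019391.
Then 2/(1+√(1−ρ_J²)) = 2/(1+0.019391); ω* = 2/1.019391 = 1.96196.
ρ(B_{ω*}) = ω*−1 = 0.96196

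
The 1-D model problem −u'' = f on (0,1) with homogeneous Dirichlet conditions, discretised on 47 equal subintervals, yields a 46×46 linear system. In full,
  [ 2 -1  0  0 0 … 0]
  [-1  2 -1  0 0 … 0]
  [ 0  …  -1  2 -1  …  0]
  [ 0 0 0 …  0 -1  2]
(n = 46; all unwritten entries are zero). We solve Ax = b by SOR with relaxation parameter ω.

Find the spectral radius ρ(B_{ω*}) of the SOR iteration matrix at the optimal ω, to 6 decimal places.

½·tridiag(1,0,1) at n=46: λ_k = cos(kπ/47); max |λ| at k=1 ⇒ ρ_J = cos(π/47) ≈ 0.997767.
root = sin(π/47) = 0.0667926  (since 1−cos² = sin²).
Young: ω* = 2/(1+√(1−ρ_J²)) = 2/(1+0.0667926) = 2/1.0667926 = 1.874779.
ρ_SOR = ω* − 1 = 1.874779 − 1 = 0.874779.

ρ_SOR = 0.874779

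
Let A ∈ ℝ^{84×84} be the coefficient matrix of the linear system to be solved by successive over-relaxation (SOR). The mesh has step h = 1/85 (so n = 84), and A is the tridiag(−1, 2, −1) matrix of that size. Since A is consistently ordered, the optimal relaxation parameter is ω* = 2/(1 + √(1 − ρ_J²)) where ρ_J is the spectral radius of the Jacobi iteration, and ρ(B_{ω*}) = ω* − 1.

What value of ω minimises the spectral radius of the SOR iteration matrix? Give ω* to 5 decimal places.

ω* = 1.92873

spectrum of D⁻¹(L+U) = {cos(kπ/85) : 1≤k≤84}; ρ_J = cos(π/85) = 0.99932.
√(1−ρ_J²) simplifies to sin(π/85) = 0.036951.
Young: ω* = 2/(1+√(1−ρ_J²)) = 2/(1+0.036951) = 2/1.036951 = 1.92873.
Hence ρ(B_{ω*}) = 1.92873 − 1 = 0.92873.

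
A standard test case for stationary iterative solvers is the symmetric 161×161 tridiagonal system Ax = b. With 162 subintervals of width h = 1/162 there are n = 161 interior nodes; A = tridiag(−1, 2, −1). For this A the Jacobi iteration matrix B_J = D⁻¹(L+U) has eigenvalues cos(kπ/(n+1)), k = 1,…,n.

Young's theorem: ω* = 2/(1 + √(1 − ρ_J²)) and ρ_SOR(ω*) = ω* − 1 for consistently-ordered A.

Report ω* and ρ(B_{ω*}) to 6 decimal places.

ω* = 1.961955, ρ_SOR = 0.961955

ρ_J = max_k |cos(kπ/162)| = cos(π/162) = 0.999812
√(1 − cos²(π/162)) = sin(π/162) ≈ 0.0193913.
ω* = 2/(1 + 0.0193913) = 2/1.0193913 = 1.961955.
At ω = 1.961955 every |λ(B_ω)| = ω−1, so ρ_SOR = 0.961955.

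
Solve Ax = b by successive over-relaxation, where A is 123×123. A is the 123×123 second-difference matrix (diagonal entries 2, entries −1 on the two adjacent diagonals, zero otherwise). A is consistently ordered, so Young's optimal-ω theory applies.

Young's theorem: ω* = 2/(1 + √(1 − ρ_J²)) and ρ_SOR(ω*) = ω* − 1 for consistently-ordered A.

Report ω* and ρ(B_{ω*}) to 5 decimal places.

With n=123, ρ(Jacobi) = cos(π/124) = 0.99968.
√(1−ρ_J²) simplifies to sin(π/124) = 0.025333.
So ω* = 2/1.025333 = 1.95059 (Young).
ρ_SOR = ω* − 1 ≈ 0.95059.

ω* = 1.95059, ρ_SOR = 0.95059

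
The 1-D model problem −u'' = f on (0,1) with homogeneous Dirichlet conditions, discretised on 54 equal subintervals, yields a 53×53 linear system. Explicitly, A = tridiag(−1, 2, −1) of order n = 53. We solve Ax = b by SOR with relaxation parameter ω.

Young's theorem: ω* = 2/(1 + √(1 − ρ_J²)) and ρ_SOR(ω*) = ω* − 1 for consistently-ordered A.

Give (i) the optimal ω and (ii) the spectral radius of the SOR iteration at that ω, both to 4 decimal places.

ω* = 1.8901, ρ_SOR = 0.8901

With n=53, ρ(Jacobi) = cos(π/54) = 0.9983.
√(1−ρ_J²) simplifies to sin(π/54) = 0.05814.
ω* = 2/(1+0.05814) = 1.8901
Hence ρ(B_{ω*}) = 1.8901 − 1 = 0.8901.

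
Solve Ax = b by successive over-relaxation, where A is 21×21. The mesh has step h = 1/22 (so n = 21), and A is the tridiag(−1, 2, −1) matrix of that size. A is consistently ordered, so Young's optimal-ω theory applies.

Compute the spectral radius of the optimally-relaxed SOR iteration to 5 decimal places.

½·tridiag(1,0,1) at n=21: λ_k = cos(kπ/22); max |λ| at k=1 ⇒ ρ_J = cos(π/22) ≈ 0.98982.
√(1 − cos²(π/22)) = sin(π/22) ≈ 0.142315.
Young: ω* = 2/(1+√(1−ρ_J²)) = 2/(1+0.142315) = 2/1.142315 = 1.75083.
ρ_SOR = ω* − 1 = 1.75083 − 1 = 0.75083.

ρ_SOR = 0.75083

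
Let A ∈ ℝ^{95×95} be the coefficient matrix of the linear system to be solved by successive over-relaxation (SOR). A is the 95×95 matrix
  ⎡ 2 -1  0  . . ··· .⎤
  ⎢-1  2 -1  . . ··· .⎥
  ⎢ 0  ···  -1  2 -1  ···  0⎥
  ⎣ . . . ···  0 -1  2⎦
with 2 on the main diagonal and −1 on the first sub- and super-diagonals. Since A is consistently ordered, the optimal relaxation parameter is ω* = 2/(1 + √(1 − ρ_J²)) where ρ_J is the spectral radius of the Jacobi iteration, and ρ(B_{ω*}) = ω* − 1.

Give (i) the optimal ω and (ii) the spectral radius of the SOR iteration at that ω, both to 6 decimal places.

With n=95, ρ(Jacobi) = cos(π/96) = 0.999465.
√(1−ρ_J²) simplifies to sin(π/96) = 0.0327191.
ω* = 2/(1+0.0327191) = 1.936635
ρ_SOR = ω* − 1 = 1.936635 − 1 = 0.936635.

ω* = 1.936635, ρ_SOR = 0.936635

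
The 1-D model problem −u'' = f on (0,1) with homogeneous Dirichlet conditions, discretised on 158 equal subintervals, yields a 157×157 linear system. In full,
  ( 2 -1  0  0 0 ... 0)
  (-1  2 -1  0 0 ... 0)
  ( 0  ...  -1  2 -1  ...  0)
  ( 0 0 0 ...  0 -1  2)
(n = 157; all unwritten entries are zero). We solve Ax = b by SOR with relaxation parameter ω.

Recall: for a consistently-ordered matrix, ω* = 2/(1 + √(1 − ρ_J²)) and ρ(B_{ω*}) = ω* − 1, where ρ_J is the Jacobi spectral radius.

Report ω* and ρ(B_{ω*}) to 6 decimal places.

[ρ_J] n=157: ρ(B_J) = cos(π/(n+1)) = cos(π/158) = 0.999802.
√(1−ρ_J²) = |sin(π/158)| = 0.0198822
So ω* = 2/1.0198822 = 1.961011 (Young).
ρ(B_{ω*}) = ω*−1 = 0.961011

ω* = 1.961011, ρ_SOR = 0.961011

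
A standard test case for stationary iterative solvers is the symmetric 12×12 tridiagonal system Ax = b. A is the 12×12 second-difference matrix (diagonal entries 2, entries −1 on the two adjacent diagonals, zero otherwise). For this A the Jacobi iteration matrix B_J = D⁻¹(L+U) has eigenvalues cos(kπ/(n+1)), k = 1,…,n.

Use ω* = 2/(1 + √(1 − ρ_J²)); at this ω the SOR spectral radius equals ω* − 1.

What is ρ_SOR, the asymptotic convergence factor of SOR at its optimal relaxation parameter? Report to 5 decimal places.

ρ_SOR = 0.61379

With n=12, ρ(Jacobi) = cos(π/13) = 0.97094.
√(1−ρ_J²) simplifies to sin(π/13) = 0.239316.
ω* = 2 / (1 + 0.239316) = 2 / 1.239316 ≈ 1.61379.
ρ_SOR = ω* − 1 ≈ 0.61379.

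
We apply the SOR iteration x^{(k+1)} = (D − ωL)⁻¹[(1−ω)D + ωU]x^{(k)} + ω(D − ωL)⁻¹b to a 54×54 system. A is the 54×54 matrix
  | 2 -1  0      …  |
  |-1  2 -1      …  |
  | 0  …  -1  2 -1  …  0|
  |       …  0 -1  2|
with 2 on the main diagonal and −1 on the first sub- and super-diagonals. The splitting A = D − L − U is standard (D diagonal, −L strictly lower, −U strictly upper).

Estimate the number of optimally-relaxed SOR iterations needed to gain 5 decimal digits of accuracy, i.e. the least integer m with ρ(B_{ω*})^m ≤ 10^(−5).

m = 101

B_J for the 54×54 system has eigenvalues cos(kπ/55); ρ_J = cos(π/55) = 0.9983691.
√(1−ρ_J²) = |sin(π/55)| = 0.0570888
Then 2/(1+√(1−ρ_J²)) = 2/(1+0.0570888); ω* = 2/1.0570888 = 1.8919886.
ρ_SOR = ω* − 1 ≈ 0.8919886.
5·ln10 = 11.5129; −ln(0.8919886) = 0.114302; m = ⌈11.5129/0.114302⌉ = ⌈100.724⌉ = 101.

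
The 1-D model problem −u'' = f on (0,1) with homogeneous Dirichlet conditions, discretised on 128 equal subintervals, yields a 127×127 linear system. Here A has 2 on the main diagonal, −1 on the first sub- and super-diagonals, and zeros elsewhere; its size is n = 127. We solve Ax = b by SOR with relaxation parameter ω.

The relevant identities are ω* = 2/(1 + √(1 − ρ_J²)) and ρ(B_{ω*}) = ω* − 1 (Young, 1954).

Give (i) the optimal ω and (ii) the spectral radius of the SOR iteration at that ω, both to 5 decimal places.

ω* = 1.95209, ρ_SOR = 0.95209

ρ_J = max_k |cos(kπ/128)| = cos(π/128) = 0.99970
√(1−ρ_J²) simplifies to sin(π/128) = 0.024541.
Then 2/(1+√(1−ρ_J²)) = 2/(1+0.024541); ω* = 2/1.024541 = 1.95209.
ρ(B_{ω*}) = ω*−1 = 0.95209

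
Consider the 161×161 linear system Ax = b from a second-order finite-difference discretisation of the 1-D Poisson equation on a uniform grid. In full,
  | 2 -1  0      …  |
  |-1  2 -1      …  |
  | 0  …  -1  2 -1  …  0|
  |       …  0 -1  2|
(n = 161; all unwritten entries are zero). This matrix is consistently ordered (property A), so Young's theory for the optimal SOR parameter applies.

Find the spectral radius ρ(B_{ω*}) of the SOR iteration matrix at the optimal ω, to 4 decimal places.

[ρ_J] n=161: ρ(B_J) = cos(π/(n+1)) = cos(π/162) = 0.9998.
1 − cos²(π/162) = sin²(π/162) ⇒ √(1−ρ_J²) = sin(π/162) = 0.01939.
Then 2/(1+√(1−ρ_J²)) = 2/(1+0.01939); ω* = 2/1.01939 = 1.9620.
At ω = 1.9620 every |λ(B_ω)| = ω−1, so ρ_SOR = 0.9620.

ρ_SOR = 0.9620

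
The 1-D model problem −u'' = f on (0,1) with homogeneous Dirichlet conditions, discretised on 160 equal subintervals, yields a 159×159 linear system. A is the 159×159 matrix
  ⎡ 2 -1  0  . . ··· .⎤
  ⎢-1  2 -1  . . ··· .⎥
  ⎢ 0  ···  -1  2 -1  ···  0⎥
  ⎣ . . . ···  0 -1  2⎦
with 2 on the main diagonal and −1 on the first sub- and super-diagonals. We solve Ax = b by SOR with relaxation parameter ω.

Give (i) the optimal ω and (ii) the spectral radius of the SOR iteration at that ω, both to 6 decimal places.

ω* = 1.961489, ρ_SOR = 0.961489

spectrum of D⁻¹(L+U) = {cos(kπ/160) : 1≤k≤159}; ρ_J = cos(π/160) = 0.999807.
√(1−ρ_J²) = |sin(π/160)| = 0.0196337
ω* = 2 / (1 + 0.0196337) = 2 / 1.0196337 ≈ 1.961489.
Hence ρ(B_{ω*}) = 1.961489 − 1 = 0.961489.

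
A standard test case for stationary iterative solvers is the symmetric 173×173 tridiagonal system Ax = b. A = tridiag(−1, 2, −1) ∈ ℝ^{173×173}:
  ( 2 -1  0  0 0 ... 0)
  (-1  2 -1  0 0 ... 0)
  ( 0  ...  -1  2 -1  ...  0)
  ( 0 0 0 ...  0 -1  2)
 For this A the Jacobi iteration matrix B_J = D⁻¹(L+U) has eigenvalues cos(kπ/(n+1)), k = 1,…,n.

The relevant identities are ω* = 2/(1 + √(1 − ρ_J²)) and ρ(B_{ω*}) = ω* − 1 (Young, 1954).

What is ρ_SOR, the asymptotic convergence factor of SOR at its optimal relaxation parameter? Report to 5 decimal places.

With n=173, ρ(Jacobi) = cos(π/174) = 0.99984.
√(1−ρ_J²) = |sin(π/174)| = 0.018054
Then 2/(1+√(1−ρ_J²)) = 2/(1+0.018054); ω* = 2/1.018054 = 1.96453.
At ω = 1.96453 every |λ(B_ω)| = ω−1, so ρ_SOR = 0.96453.

ρ_SOR = 0.96453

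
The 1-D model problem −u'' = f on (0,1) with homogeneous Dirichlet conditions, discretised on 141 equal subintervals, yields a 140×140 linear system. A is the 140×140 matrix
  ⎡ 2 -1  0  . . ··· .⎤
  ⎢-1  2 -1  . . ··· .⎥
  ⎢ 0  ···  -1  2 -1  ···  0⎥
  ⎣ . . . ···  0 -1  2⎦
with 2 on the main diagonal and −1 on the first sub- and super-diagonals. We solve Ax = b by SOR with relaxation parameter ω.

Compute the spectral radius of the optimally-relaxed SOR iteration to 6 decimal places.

n=140: λ(B_J) = 1 − λ(A)/2 = cos(kπ/141); k=1 gives ρ_J = 0.999752.
√(1 − cos²(π/141)) = sin(π/141) ≈ 0.0222790.
Then 2/(1+√(1−ρ_J²)) = 2/(1+0.0222790); ω* = 2/1.0222790 = 1.956413.
[ρ_SOR] ω* − 1 = 0.956413.

ρ_SOR = 0.956413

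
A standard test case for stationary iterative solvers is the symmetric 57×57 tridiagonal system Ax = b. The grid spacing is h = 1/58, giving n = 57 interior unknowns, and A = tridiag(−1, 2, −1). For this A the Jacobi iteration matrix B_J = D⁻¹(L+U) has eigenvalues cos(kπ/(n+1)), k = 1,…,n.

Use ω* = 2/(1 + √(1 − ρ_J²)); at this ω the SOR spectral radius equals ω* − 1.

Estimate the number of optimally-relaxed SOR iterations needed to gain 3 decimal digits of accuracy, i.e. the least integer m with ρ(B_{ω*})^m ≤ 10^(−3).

m = 64

½·tridiag(1,0,1) at n=57: λ_k = cos(kπ/58); max |λ| at k=1 ⇒ ρ_J = cos(π/58) ≈ 0.9985334.
root = sin(π/58) = 0.0541389  (since 1−cos² = sin²).
Then 2/(1+√(1−ρ_J²)) = 2/(1+0.0541389); ω* = 2/1.0541389 = 1.8972832.
Hence ρ(B_{ω*}) = 1.8972832 − 1 = 0.8972832.
(0.8972832)^m ≤ 10^{−3}  ⇒  m·ln(0.8972832) ≤ −3·ln10  ⇒  m ≥ 63.734  ⇒  m = 64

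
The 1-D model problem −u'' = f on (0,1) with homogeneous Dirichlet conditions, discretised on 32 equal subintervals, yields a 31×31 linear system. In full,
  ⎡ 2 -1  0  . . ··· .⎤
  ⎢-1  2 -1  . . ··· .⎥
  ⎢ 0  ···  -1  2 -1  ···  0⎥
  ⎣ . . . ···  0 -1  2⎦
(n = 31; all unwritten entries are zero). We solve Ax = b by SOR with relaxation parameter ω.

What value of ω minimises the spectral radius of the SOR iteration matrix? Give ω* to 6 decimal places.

spectrum of D⁻¹(L+U) = {cos(kπ/32) : 1≤k≤31}; ρ_J = cos(π/32) = 0.995185.
1 − cos²(π/32) = sin²(π/32) ⇒ √(1−ρ_J²) = sin(π/32) = 0.0980171.
[ω*] 2 ÷ (1 + 0.0980171) = 2 ÷ 1.0980171 = 1.821465.
and ρ(B_{ω*}) = 1.821465 − 1 = 0.821465.

ω* = 1.821465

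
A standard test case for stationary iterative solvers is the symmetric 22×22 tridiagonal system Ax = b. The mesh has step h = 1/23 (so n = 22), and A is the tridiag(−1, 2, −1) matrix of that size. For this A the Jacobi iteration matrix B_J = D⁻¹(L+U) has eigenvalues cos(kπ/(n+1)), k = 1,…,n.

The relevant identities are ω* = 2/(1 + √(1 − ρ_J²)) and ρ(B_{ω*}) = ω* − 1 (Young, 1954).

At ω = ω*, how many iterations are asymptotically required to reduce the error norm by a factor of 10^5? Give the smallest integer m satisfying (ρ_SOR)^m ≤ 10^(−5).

m = 43

½·tridiag(1,0,1) at n=22: λ_k = cos(kπ/23); max |λ| at k=1 ⇒ ρ_J = cos(π/23) ≈ 0.9906859.
√(1 − cos²(π/23)) = sin(π/23) ≈ 0.1361666.
[ω*] 2 ÷ (1 + 0.1361666) = 2 ÷ 1.1361666 = 1.7603052.
[ρ_SOR] ω* − 1 = 0.7603052.
(0.7603052)^m ≤ 10^{−5}  ⇒  m·ln(0.7603052) ≤ −5·ln10  ⇒  m ≥ 42.013  ⇒  m = 43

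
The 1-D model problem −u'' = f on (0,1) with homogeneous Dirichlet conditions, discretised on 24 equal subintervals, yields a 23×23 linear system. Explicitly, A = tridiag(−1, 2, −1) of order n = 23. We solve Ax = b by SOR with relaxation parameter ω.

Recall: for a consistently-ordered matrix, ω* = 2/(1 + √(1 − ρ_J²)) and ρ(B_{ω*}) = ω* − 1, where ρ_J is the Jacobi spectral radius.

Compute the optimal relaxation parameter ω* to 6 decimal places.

n=23: λ(B_J) = 1 − λ(A)/2 = cos(kπ/24); k=1 gives ρ_J = 0.991445.
√(1 − cos²(π/24)) = sin(π/24) ≈ 0.1305262.
Young: ω* = 2/(1+√(1−ρ_J²)) = 2/(1+0.1305262) = 2/1.1305262 = 1.769088.
At ω = 1.769088 every |λ(B_ω)| = ω−1, so ρ_SOR = 0.769088.

ω* = 1.769088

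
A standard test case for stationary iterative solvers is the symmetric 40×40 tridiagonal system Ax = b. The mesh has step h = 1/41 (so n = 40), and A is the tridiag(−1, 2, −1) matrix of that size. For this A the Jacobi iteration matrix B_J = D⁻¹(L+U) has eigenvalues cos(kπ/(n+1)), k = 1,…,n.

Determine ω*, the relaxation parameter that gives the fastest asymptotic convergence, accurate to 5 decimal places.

[ρ_J] n=40: ρ(B_J) = cos(π/(n+1)) = cos(π/41) = 0.99707.
√(1−ρ_J²) = |sin(π/41)| = 0.076549
[ω*] 2 ÷ (1 + 0.076549) = 2 ÷ 1.076549 = 1.85779.
ρ_SOR = ω* − 1 = 1.85779 − 1 = 0.85779.

ω* = 1.85779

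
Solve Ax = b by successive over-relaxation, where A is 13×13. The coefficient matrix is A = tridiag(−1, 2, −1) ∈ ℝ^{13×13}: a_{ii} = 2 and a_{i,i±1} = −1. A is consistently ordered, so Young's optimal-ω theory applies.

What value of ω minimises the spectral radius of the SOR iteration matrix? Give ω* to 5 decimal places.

ω* = 1.63596

[ρ_J] n=13: ρ(B_J) = cos(π/(n+1)) = cos(π/14) = 0.97493.
√(1−ρ_J²) simplifies to sin(π/14) = 0.222521.
Young: ω* = 2/(1+√(1−ρ_J²)) = 2/(1+0.222521) = 2/1.222521 = 1.63596.
At ω = 1.63596 every |λ(B_ω)| = ω−1, so ρ_SOR = 0.63596.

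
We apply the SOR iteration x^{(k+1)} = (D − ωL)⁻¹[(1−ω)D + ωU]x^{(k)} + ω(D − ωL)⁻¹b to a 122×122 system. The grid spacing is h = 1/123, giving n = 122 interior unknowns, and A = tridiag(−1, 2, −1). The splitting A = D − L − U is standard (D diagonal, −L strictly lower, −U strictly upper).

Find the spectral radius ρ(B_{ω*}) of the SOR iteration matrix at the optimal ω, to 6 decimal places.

n=122: λ(B_J) = 1 − λ(A)/2 = cos(kπ/123); k=1 gives ρ_J = 0.999674.
√(1−ρ_J²) simplifies to sin(π/123) = 0.0255386.
So ω* = 2/1.0255386 = 1.950195 (Young).
ρ_SOR = ω* − 1 ≈ 0.950195.

ρ_SOR = 0.950195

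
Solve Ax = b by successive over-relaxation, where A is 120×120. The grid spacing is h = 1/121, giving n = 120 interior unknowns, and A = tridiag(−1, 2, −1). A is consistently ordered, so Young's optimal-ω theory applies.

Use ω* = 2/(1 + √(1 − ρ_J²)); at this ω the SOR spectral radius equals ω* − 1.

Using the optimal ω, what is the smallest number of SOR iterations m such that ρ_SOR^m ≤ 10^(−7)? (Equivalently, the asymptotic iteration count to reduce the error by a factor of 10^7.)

m = 311

n=120: λ(B_J) = 1 − λ(A)/2 = cos(kπ/121); k=1 gives ρ_J = 0.9996630.
√(1−ρ_J²) = |sin(π/121)| = 0.0259607
Then 2/(1+√(1−ρ_J²)) = 2/(1+0.0259607); ω* = 2/1.0259607 = 1.9493924.
ρ(B_{ω*}) = ω*−1 = 0.9493924
Need (0.9493924)^m ≤ 10^(−7): m ≥ 7·ln10/|ln 0.9493924| = 16.1181/0.0519331 = 310.363 ⇒ m = 311.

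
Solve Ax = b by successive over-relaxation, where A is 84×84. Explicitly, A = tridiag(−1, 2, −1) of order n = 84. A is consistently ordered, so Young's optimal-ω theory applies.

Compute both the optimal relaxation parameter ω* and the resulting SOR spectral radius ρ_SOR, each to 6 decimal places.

ω* = 1.928731, ρ_SOR = 0.928731

[ρ_J] n=84: ρ(B_J) = cos(π/(n+1)) = cos(π/85) = 0.999317.
root = sin(π/85) = 0.0369515  (since 1−cos² = sin²).
ω* = 2 / (1 + 0.0369515) = 2 / 1.0369515 ≈ 1.928731.
[ρ_SOR] ω* − 1 = 0.928731.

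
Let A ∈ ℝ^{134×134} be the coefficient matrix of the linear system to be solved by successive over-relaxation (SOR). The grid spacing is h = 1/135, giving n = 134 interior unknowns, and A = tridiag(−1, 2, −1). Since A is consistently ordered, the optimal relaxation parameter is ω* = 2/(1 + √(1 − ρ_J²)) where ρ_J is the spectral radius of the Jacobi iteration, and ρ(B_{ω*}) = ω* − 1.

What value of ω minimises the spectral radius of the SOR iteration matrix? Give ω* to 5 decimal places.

ω* = 1.95452

With n=134, ρ(Jacobi) = cos(π/135) = 0.99973.
√(1 − cos²(π/135)) = sin(π/135) ≈ 0.023269.
ω* = 2 / (1 + 0.023269) = 2 / 1.023269 ≈ 1.95452.
ρ_SOR = ω* − 1 ≈ 0.95452.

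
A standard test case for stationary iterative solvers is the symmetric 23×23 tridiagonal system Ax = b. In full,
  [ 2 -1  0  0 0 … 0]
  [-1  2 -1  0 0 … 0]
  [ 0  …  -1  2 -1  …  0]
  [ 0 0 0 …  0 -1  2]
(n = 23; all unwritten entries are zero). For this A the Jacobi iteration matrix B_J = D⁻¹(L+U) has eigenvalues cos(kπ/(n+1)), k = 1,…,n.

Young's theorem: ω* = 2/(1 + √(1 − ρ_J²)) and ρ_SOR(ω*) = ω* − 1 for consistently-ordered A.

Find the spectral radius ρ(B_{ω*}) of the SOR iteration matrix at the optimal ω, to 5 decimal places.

n=23: λ(B_J) = 1 − λ(A)/2 = cos(kπ/24); k=1 gives ρ_J = 0.99144.
root = sin(π/24) = 0.130526  (since 1−cos² = sin²).
Then 2/(1+√(1−ρ_J²)) = 2/(1+0.130526); ω* = 2/1.130526 = 1.76909.
At ω = 1.76909 every |λ(B_ω)| = ω−1, so ρ_SOR = 0.76909.

ρ_SOR = 0.76909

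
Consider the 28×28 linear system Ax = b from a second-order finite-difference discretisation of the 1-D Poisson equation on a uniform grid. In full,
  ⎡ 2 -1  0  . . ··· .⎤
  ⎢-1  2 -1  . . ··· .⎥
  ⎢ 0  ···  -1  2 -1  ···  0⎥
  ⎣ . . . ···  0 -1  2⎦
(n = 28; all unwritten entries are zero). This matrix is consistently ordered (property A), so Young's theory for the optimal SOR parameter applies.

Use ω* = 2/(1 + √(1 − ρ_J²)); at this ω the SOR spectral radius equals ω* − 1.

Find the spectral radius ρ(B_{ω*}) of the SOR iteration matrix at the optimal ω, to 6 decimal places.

ρ_SOR = 0.804860

[ρ_J] n=28: ρ(B_J) = cos(π/(n+1)) = cos(π/29) = 0.994138.
root = sin(π/29) = 0.1081190  (since 1−cos² = sin²).
Then 2/(1+√(1−ρ_J²)) = 2/(1+0.1081190); ω* = 2/1.1081190 = 1.804860.
At ω = 1.804860 every |λ(B_ω)| = ω−1, so ρ_SOR = 0.804860.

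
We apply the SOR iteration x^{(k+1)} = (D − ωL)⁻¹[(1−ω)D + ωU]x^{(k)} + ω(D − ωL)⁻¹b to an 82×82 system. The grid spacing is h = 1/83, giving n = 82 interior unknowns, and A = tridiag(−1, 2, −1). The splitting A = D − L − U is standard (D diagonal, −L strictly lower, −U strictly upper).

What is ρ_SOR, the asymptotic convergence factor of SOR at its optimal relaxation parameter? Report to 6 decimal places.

n=82: λ(B_J) = 1 − λ(A)/2 = cos(kπ/83); k=1 gives ρ_J = 0.999284.
root = sin(π/83) = 0.0378415  (since 1−cos² = sin²).
ω* = 2 / (1 + 0.0378415) = 2 / 1.0378415 ≈ 1.927077.
ρ(B_{ω*}) = ω*−1 = 0.927077

ρ_SOR = 0.927077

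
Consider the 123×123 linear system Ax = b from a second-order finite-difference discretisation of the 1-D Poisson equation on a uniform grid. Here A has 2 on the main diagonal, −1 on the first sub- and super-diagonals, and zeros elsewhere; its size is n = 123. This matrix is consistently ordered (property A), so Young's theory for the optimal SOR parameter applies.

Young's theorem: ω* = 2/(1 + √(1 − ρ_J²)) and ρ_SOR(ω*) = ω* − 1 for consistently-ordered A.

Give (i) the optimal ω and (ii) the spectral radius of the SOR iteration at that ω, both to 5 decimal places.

ρ_J = max_k |cos(kπ/124)| = cos(π/124) = 0.99968
√(1 − cos²(π/124)) = sin(π/124) ≈ 0.025333.
Young: ω* = 2/(1+√(1−ρ_J²)) = 2/(1+0.025333) = 2/1.025333 = 1.95059.
ρ_SOR = ω* − 1 ≈ 0.95059.

ω* = 1.95059, ρ_SOR = 0.95059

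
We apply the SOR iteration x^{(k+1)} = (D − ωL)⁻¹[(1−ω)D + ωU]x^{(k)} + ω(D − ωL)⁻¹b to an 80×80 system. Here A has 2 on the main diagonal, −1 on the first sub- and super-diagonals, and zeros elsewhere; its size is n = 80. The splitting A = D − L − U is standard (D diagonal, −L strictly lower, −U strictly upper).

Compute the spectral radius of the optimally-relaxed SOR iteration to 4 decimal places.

n=80: λ(B_J) = 1 − λ(A)/2 = cos(kπ/81); k=1 gives ρ_J = 0.9992.
√(1−ρ_J²) simplifies to sin(π/81) = 0.03878.
Then 2/(1+√(1−ρ_J²)) = 2/(1+0.03878); ω* = 2/1.03878 = 1.9253.
At ω = 1.9253 every |λ(B_ω)| = ω−1, so ρ_SOR = 0.9253.

ρ_SOR = 0.9253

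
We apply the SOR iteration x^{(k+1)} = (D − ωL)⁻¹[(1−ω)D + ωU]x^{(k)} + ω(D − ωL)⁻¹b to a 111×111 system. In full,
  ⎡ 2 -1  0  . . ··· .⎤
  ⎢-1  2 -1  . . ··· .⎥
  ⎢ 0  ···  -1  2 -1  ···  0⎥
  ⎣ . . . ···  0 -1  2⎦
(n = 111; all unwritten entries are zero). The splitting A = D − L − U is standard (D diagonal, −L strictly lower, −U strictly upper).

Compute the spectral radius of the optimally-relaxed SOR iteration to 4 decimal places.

ρ_SOR = 0.9454

B_J for the 111×111 system has eigenvalues cos(kπ/112); ρ_J = cos(π/112) = 0.9996.
√(1−ρ_J²) = |sin(π/112)| = 0.02805
Then 2/(1+√(1−ρ_J²)) = 2/(1+0.02805); ω* = 2/1.02805 = 1.9454.
ρ_SOR = ω* − 1 = 1.9454 − 1 = 0.9454.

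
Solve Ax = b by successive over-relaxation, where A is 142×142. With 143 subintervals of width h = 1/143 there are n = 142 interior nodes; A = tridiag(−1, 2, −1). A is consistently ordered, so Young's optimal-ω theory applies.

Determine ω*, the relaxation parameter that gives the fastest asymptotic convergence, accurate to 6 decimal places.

½·tridiag(1,0,1) at n=142: λ_k = cos(kπ/143); max |λ| at k=1 ⇒ ρ_J = cos(π/143) ≈ 0.999759.
1 − cos²(π/143) = sin²(π/143) ⇒ √(1−ρ_J²) = sin(π/143) = 0.0219674.
So ω* = 2/1.0219674 = 1.957010 (Young).
Hence ρ(B_{ω*}) = 1.957010 − 1 = 0.957010.

ω* = 1.957010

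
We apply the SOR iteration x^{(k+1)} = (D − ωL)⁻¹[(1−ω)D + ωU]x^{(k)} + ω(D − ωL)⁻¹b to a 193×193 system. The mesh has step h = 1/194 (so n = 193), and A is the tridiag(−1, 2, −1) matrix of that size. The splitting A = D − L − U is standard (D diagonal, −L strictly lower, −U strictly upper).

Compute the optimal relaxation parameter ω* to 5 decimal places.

ω* = 1.96813

n=193: λ(B_J) = 1 − λ(A)/2 = cos(kπ/194); k=1 gives ρ_J = 0.99987.
1 − cos²(π/194) = sin²(π/194) ⇒ √(1−ρ_J²) = sin(π/194) = 0.016193.
ω* = 2/(1 + 0.016193) = 2/1.016193 = 1.96813.
[ρ_SOR] ω* − 1 = 0.96813.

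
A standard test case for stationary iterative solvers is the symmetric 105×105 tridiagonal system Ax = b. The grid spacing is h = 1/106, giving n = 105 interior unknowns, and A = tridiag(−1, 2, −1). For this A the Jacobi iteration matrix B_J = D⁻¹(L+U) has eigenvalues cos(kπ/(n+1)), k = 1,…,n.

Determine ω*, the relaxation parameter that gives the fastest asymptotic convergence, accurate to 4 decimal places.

spectrum of D⁻¹(L+U) = {cos(kπ/106) : 1≤k≤105}; ρ_J = cos(π/106) = 0.9996.
1 − cos²(π/106) = sin²(π/106) ⇒ √(1−ρ_J²) = sin(π/106) = 0.02963.
Young: ω* = 2/(1+√(1−ρ_J²)) = 2/(1+0.02963) = 2/1.02963 = 1.9424.
ρ_SOR = ω* − 1 = 1.9424 − 1 = 0.9424.

ω* = 1.9424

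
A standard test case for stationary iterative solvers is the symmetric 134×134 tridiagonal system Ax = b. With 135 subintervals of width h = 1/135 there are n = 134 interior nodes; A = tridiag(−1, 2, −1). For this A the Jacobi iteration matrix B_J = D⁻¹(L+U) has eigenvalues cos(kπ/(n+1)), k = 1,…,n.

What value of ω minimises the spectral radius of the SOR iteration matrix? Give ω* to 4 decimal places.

[ρ_J] n=134: ρ(B_J) = cos(π/(n+1)) = cos(π/135) = 0.9997.
root = sin(π/135) = 0.02327  (since 1−cos² = sin²).
ω* = 2 / (1 + 0.02327) = 2 / 1.02327 ≈ 1.9545.
ρ_SOR = ω* − 1 ≈ 0.9545.

ω* = 1.9545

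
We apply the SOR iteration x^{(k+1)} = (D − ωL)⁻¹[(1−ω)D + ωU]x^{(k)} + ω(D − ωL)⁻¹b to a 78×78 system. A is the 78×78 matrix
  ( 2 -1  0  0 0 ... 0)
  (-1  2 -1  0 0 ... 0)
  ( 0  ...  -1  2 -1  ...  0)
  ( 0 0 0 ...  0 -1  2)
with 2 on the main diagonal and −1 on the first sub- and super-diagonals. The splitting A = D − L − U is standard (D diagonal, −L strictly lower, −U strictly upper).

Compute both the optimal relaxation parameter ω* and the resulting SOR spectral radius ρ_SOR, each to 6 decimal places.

½·tridiag(1,0,1) at n=78: λ_k = cos(kπ/79); max |λ| at k=1 ⇒ ρ_J = cos(π/79) ≈ 0.999209.
√(1 − cos²(π/79)) = sin(π/79) ≈ 0.0397565.
[ω*] 2 ÷ (1 + 0.0397565) = 2 ÷ 1.0397565 = 1.923527.
ρ(B_{ω*}) = ω*−1 = 0.923527

ω* = 1.923527, ρ_SOR = 0.923527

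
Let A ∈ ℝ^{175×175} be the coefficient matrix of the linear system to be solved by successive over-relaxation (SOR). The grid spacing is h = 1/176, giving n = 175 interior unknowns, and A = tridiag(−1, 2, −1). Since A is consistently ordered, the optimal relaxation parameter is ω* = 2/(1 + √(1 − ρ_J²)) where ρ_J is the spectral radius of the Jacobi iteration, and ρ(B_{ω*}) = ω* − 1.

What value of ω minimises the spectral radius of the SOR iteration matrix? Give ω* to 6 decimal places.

ω* = 1.964928

B_J for the 175×175 system has eigenvalues cos(kπ/176); ρ_J = cos(π/176) = 0.999841.
root = sin(π/176) = 0.0178490  (since 1−cos² = sin²).
[ω*] 2 ÷ (1 + 0.0178490) = 2 ÷ 1.0178490 = 1.964928.
and ρ(B_{ω*}) = 1.964928 − 1 = 0.964928.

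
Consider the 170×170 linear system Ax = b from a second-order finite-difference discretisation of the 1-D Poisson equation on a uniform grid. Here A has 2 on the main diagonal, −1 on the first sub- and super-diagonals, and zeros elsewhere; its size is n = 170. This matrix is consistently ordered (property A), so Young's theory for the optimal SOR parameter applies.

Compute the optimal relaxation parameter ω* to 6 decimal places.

ω* = 1.963921

[ρ_J] n=170: ρ(B_J) = cos(π/(n+1)) = cos(π/171) = 0.999831.
root = sin(π/171) = 0.0183709  (since 1−cos² = sin²).
Then 2/(1+√(1−ρ_J²)) = 2/(1+0.0183709); ω* = 2/1.0183709 = 1.963921.
Hence ρ(B_{ω*}) = 1.963921 − 1 = 0.963921.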